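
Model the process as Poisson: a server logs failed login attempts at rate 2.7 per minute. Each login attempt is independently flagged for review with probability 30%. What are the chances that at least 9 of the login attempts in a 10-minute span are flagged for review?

0.4214

Thinning: the login attempts that are flagged for review themselves form a Poisson process with rate 0.3 × 2.7 = 0.81 per minute.
Over the interval, μ = 0.81 × 10 = 8.1 (a 10-minute span = 10 minutes).
P(N ≥ 9) = 1 − P(N ≤ 8) ≈ 0.4214.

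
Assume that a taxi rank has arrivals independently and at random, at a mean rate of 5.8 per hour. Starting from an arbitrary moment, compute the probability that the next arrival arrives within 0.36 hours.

Inter-arrival times are exponential with rate λ = 5.8 per hour.
P(T ≤ 0.36) = 1 − e^(−λt) = 1 − e^(−5.8 × 0.36) = 1 − e^(−2.088) ≈ 0.8761.

0.8761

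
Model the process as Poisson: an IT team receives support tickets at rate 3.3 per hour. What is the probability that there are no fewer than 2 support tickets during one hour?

With mean μ = 3.3 per hour,
P(N ≥ 2) = 1 − P(N ≤ 1) = 1 − Σ_{j=0}^{1} e^(−μ) μ^j/j! ≈ 0.8414.

0.8414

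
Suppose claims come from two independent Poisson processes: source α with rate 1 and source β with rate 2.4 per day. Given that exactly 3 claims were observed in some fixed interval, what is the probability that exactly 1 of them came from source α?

Given the total, each event is independently from source α with probability p = λ_α/(λ_α+λ_β) = 1/3.4 ≈ 0.2941.
So K ~ Binomial(3, 1/3.4): P(K = 1) = C(3,1) · (1/3.4)^1 · (2.4/3.4)^2 ≈ 0.4396.

0.4396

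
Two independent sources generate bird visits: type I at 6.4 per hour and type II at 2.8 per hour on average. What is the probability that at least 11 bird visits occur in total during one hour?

0.3180

Independent Poisson processes superpose: combined rate λ = 6.4 + 2.8 = 9.2 per hour.
So μ = 9.2.
P(N ≥ 11) = 1 − P(N ≤ 10) ≈ 0.3180.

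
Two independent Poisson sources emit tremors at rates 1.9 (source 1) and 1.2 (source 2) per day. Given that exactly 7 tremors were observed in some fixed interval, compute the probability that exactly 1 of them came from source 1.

0.0144

Given the total, each event is independently from source 1 with probability p = λ_1/(λ_1+λ_2) = 1.9/3.1 ≈ 0.6129.
So K ~ Binomial(7, 1.9/3.1): P(K = 1) = C(7,1) · (1.9/3.1)^1 · (1.2/3.1)^6 ≈ 0.0144.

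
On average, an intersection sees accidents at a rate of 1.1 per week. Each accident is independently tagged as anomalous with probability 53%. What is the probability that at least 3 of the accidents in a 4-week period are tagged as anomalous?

0.4124

Thinning: the accidents that are tagged as anomalous themselves form a Poisson process with rate 0.53 × 1.1 = 0.583 per week.
Over the interval, μ = 0.583 × 4 = 2.332 (a 4-week period = 4 weeks).
P(N ≥ 3) = 1 − P(N ≤ 2) ≈ 0.4124.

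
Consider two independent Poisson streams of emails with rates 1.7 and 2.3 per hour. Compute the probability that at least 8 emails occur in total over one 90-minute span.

Independent Poisson processes superpose: combined rate λ = 1.7 + 2.3 = 4 per hour.
Over the interval, μ = 4 × 1.5 = 6 (a 90-minute span = 1.5 hours).
P(N ≥ 8) = 1 − P(N ≤ 7) ≈ 0.2560.

0.2560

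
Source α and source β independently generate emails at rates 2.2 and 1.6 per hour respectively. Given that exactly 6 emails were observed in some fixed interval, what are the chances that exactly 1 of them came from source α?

Given the total, each event is independently from source α with probability p = λ_α/(λ_α+λ_β) = 2.2/3.8 ≈ 0.5789.
So K ~ Binomial(6, 2.2/3.8): P(K = 1) = C(6,1) · (2.2/3.8)^1 · (1.6/3.8)^5 ≈ 0.0460.

0.0460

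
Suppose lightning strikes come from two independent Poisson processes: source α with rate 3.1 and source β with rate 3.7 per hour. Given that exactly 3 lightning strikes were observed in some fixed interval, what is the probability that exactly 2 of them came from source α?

Given the total, each event is independently from source α with probability p = λ_α/(λ_α+λ_β) = 3.1/6.8 ≈ 0.4559.
So K ~ Binomial(3, 3.1/6.8): P(K = 2) = C(3,2) · (3.1/6.8)^2 · (3.7/6.8)^1 ≈ 0.3392.

0.3392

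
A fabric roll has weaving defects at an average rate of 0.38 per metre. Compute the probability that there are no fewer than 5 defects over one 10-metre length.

0.3322

Over the interval, μ = 0.38 × 10 = 3.8 (a 10-metre length = 10 metres).
P(N ≥ 5) = 1 − P(N ≤ 4) = 1 − Σ_{j=0}^{4} e^(−μ) μ^j/j! ≈ 0.3322.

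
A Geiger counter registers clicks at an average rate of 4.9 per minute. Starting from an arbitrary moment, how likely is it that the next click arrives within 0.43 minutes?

0.8784

Inter-arrival times are exponential with rate λ = 4.9 per minute.
P(T ≤ 0.43) = 1 − e^(−λt) = 1 − e^(−4.9 × 0.43) = 1 − e^(−2.107) ≈ 0.8784.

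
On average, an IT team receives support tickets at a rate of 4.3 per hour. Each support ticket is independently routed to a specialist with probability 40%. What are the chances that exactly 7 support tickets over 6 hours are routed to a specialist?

Thinning: the support tickets that are routed to a specialist themselves form a Poisson process with rate 0.4 × 4.3 = 1.72 per hour.
Over the interval, μ = 1.72 × 6 = 10.32 (6 hours).
P(N = 7) = e^(−10.32) · 10.32^7/7! ≈ 0.0815.

0.0815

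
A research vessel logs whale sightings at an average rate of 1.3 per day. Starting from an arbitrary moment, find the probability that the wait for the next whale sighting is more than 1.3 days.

The wait for the next event is exponential with rate λ = 1.3 per day.
P(T > 1.3) = e^(−λt) = e^(−1.3 × 1.3) = e^(−1.69) ≈ 0.1845.

0.1845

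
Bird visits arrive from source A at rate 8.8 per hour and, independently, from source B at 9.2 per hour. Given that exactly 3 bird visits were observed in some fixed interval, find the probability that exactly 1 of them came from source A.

0.3831

Given the total, each event is independently from source A with probability p = λ_A/(λ_A+λ_B) = 8.8/18 ≈ 0.4889.
So K ~ Binomial(3, 8.8/18): P(K = 1) = C(3,1) · (8.8/18)^1 · (9.2/18)^2 ≈ 0.3831.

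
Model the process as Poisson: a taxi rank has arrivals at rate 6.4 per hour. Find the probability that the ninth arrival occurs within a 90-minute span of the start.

0.6204

Over the interval, μ = 6.4 × 1.5 = 9.6 (a 90-minute span = 1.5 hours).
The ninth arrival falls in the interval iff at least 9 events occur there: P(S_9 ≤ t) = P(N ≥ 9) = 1 − P(N ≤ 8) ≈ 0.6204.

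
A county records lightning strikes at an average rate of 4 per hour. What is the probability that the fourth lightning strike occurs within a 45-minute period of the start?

0.3528

Over the interval, μ = 4 × 0.75 = 3 (a 45-minute period = 0.75 hours).
The fourth arrival falls in the interval iff at least 4 events occur there: P(S_4 ≤ t) = P(N ≥ 4) = 1 − P(N ≤ 3) ≈ 0.3528.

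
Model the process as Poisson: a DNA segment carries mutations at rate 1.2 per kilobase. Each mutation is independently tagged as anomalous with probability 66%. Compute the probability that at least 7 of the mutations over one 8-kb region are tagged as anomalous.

0.4475

Thinning: the mutations that are tagged as anomalous themselves form a Poisson process with rate 0.66 × 1.2 = 0.792 per kilobase.
Over the interval, μ = 0.792 × 8 = 6.336 (an 8-kb region = 8 kilobases).
P(N ≥ 7) = 1 − P(N ≤ 6) ≈ 0.4475.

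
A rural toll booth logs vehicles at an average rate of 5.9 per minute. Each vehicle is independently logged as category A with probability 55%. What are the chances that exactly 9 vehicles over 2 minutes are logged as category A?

Thinning: the vehicles that are logged as category A themselves form a Poisson process with rate 0.55 × 5.9 = 3.245 per minute.
Over the interval, μ = 3.245 × 2 = 6.49 (2 minutes).
P(N = 9) = e^(−6.49) · 6.49^9/9! ≈ 0.0855.

0.0855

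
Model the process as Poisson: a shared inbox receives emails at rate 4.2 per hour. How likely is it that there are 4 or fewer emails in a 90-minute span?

Over the interval, μ = 4.2 × 1.5 = 6.3 (a 90-minute span = 1.5 hours).
P(N ≤ 4) = Σ_{j=0}^{4} e^(−μ) μ^j/j! ≈ 0.2469.

0.2469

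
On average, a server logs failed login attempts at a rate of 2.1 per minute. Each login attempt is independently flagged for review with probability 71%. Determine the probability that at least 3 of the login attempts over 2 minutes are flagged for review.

0.5728

Thinning: the login attempts that are flagged for review themselves form a Poisson process with rate 0.71 × 2.1 = 1.491 per minute.
Over the interval, μ = 1.491 × 2 = 2.982 (2 minutes).
P(N ≥ 3) = 1 − P(N ≤ 2) ≈ 0.5728.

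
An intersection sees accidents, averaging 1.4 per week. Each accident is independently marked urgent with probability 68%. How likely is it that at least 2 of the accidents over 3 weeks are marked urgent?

Thinning: the accidents that are marked urgent themselves form a Poisson process with rate 0.68 × 1.4 = 0.952 per week.
Over the interval, μ = 0.952 × 3 = 2.856 (3 weeks).
P(N ≥ 2) = 1 − P(N ≤ 1) ≈ 0.7783.

0.7783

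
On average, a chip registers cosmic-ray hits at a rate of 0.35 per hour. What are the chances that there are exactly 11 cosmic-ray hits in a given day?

0.0828

Over the interval, μ = 0.35 × 24 = 8.4 (a day = 24 hours).
P(N = 11) = e^(−μ) μ^11/11! = e^(−8.4) · 8.4^11/39916800 ≈ 0.0828.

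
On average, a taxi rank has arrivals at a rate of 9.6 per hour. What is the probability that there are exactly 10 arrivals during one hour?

With mean μ = 9.6 per hour,
P(N = 10) = e^(−μ) μ^10/10! = e^(−9.6) · 9.6^10/3628800 ≈ 0.1241.

0.1241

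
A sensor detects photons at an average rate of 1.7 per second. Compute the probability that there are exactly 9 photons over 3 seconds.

0.0392

Over the interval, μ = 1.7 × 3 = 5.1 (3 seconds).
P(N = 9) = e^(−μ) μ^9/9! = e^(−5.1) · 5.1^9/362880 ≈ 0.0392.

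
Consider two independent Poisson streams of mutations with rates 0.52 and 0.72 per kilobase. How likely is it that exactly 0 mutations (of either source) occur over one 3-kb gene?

0.0242

Independent Poisson processes superpose: combined rate λ = 0.52 + 0.72 = 1.24 per kilobase.
Over the interval, μ = 1.24 × 3 = 3.72 (a 3-kb gene = 3 kilobases).
P(N = 0) = e^(−3.72) · 3.72^0/0! ≈ 0.0242.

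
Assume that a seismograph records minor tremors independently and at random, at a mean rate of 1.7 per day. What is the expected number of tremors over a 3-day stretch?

5.1

E[N] = λt = 1.7 × 3 = 5.1 (a 3-day stretch = 3 days).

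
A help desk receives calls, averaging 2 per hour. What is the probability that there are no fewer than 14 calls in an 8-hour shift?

0.7255

Over the interval, μ = 2 × 8 = 16 (an 8-hour shift = 8 hours).
P(N ≥ 14) = 1 − P(N ≤ 13) = 1 − Σ_{j=0}^{13} e^(−μ) μ^j/j! ≈ 0.7255.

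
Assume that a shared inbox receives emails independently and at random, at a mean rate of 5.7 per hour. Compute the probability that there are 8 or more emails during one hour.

With mean μ = 5.7 per hour,
P(N ≥ 8) = 1 − P(N ≤ 7) = 1 − Σ_{j=0}^{7} e^(−μ) μ^j/j! ≈ 0.2159.

0.2159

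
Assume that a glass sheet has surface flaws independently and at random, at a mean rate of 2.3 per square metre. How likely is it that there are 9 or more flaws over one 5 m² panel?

0.8094

Over the interval, μ = 2.3 × 5 = 11.5 (a 5 m² panel = 5 square metres).
P(N ≥ 9) = 1 − P(N ≤ 8) = 1 − Σ_{j=0}^{8} e^(−μ) μ^j/j! ≈ 0.8094.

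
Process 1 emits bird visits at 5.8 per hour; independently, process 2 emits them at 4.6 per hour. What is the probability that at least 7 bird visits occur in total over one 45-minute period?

0.6616

Independent Poisson processes superpose: combined rate λ = 5.8 + 4.6 = 10.4 per hour.
Over the interval, μ = 10.4 × 0.75 = 7.8 (a 45-minute period = 0.75 hours).
P(N ≥ 7) = 1 − P(N ≤ 6) ≈ 0.6616.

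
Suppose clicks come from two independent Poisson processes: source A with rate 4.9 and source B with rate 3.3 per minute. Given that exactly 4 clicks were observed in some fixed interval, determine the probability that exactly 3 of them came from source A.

0.3435

Given the total, each event is independently from source A with probability p = λ_A/(λ_A+λ_B) = 4.9/8.2 ≈ 0.5976.
So K ~ Binomial(4, 4.9/8.2): P(K = 3) = C(4,3) · (4.9/8.2)^3 · (3.3/8.2)^1 ≈ 0.3435.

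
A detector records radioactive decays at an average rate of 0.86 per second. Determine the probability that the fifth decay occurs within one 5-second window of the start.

Over the interval, μ = 0.86 × 5 = 4.3 (a 5-second window = 5 seconds).
The fifth arrival falls in the interval iff at least 5 events occur there: P(S_5 ≤ t) = P(N ≥ 5) = 1 − P(N ≤ 4) ≈ 0.4296.

0.4296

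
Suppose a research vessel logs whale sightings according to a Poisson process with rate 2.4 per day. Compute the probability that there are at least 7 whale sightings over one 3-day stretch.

Over the interval, μ = 2.4 × 3 = 7.2 (a 3-day stretch = 3 days).
P(N ≥ 7) = 1 − P(N ≤ 6) = 1 − Σ_{j=0}^{6} e^(−μ) μ^j/j! ≈ 0.5796.

0.5796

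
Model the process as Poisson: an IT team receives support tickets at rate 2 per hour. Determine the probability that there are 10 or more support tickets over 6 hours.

0.7576

Over the interval, μ = 2 × 6 = 12 (6 hours).
P(N ≥ 10) = 1 − P(N ≤ 9) = 1 − Σ_{j=0}^{9} e^(−μ) μ^j/j! ≈ 0.7576.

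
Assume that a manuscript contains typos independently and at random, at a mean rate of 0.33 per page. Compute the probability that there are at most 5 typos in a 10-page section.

0.8829

Over the interval, μ = 0.33 × 10 = 3.3 (a 10-page section = 10 pages).
P(N ≤ 5) = Σ_{j=0}^{5} e^(−μ) μ^j/j! ≈ 0.8829.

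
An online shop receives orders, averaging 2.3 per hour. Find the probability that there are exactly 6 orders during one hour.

With mean μ = 2.3 per hour,
P(N = 6) = e^(−μ) μ^6/6! = e^(−2.3) · 2.3^6/720 ≈ 0.0206.

0.0206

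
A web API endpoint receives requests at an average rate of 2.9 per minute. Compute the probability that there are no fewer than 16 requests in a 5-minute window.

0.3808

Over the interval, μ = 2.9 × 5 = 14.5 (a 5-minute window = 5 minutes).
P(N ≥ 16) = 1 − P(N ≤ 15) = 1 − Σ_{j=0}^{15} e^(−μ) μ^j/j! ≈ 0.3808.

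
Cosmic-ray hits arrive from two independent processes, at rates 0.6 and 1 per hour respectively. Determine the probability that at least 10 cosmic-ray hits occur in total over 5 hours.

Independent Poisson processes superpose: combined rate λ = 0.6 + 1 = 1.6 per hour.
Over the interval, μ = 1.6 × 5 = 8 (5 hours).
P(N ≥ 10) = 1 − P(N ≤ 9) ≈ 0.2834.

0.2834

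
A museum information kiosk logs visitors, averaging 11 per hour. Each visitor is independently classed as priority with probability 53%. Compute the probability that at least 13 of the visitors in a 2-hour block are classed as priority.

Thinning: the visitors that are classed as priority themselves form a Poisson process with rate 0.53 × 11 = 5.83 per hour.
Over the interval, μ = 5.83 × 2 = 11.66 (a 2-hour block = 2 hours).
P(N ≥ 13) = 1 − P(N ≤ 12) ≈ 0.3852.

0.3852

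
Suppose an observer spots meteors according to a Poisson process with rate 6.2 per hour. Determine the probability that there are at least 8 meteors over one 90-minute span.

Over the interval, μ = 6.2 × 1.5 = 9.3 (a 90-minute span = 1.5 hours).
P(N ≥ 8) = 1 − P(N ≤ 7) = 1 − Σ_{j=0}^{7} e^(−μ) μ^j/j! ≈ 0.7100.

0.7100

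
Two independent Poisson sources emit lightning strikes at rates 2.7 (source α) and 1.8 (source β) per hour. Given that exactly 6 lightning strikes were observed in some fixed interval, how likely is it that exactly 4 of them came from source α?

0.3110

Given the total, each event is independently from source α with probability p = λ_α/(λ_α+λ_β) = 2.7/4.5 = 0.6000.
So K ~ Binomial(6, 2.7/4.5): P(K = 4) = C(6,4) · (2.7/4.5)^4 · (1.8/4.5)^2 ≈ 0.3110.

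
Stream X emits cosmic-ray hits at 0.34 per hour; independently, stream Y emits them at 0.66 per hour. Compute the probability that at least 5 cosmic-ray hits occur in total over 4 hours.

0.3712

Independent Poisson processes superpose: combined rate λ = 0.34 + 0.66 = 1 per hour.
Over the interval, μ = 1 × 4 = 4 (4 hours).
P(N ≥ 5) = 1 − P(N ≤ 4) ≈ 0.3712.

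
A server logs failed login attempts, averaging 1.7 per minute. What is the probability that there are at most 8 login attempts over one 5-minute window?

0.5231

Over the interval, μ = 1.7 × 5 = 8.5 (a 5-minute window = 5 minutes).
P(N ≤ 8) = Σ_{j=0}^{8} e^(−μ) μ^j/j! ≈ 0.5231.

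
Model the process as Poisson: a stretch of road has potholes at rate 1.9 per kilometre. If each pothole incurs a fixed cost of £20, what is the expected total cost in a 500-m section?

£19

E[N] = 1.9 × 0.5 = 0.95 (a 500-m section = 0.5 kilometres); E[cost] = 0.95 × £20 = £19.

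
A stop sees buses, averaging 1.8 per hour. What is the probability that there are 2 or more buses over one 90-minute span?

0.7513

Over the interval, μ = 1.8 × 1.5 = 2.7 (a 90-minute span = 1.5 hours).
P(N ≥ 2) = 1 − P(N ≤ 1) = 1 − Σ_{j=0}^{1} e^(−μ) μ^j/j! ≈ 0.7513.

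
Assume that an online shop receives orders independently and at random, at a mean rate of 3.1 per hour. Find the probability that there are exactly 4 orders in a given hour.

0.1733

With mean μ = 3.1 per hour,
P(N = 4) = e^(−μ) μ^4/4! = e^(−3.1) · 3.1^4/24 ≈ 0.1733.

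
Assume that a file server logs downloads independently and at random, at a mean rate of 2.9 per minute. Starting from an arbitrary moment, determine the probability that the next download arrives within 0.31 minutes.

Inter-arrival times are exponential with rate λ = 2.9 per minute.
P(T ≤ 0.31) = 1 − e^(−λt) = 1 − e^(−2.9 × 0.31) = 1 − e^(−0.899) ≈ 0.5930.

0.5930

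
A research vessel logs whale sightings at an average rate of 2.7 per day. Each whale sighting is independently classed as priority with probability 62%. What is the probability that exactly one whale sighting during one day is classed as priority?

0.3139

Thinning: the whale sightings that are classed as priority themselves form a Poisson process with rate 0.62 × 2.7 = 1.674 per day.
So μ = 1.674.
P(N = 1) = e^(−1.674) · 1.674^1/1! ≈ 0.3139.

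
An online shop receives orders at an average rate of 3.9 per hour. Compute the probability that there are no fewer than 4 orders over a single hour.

With mean μ = 3.9 per hour,
P(N ≥ 4) = 1 − P(N ≤ 3) = 1 − Σ_{j=0}^{3} e^(−μ) μ^j/j! ≈ 0.5468.

0.5468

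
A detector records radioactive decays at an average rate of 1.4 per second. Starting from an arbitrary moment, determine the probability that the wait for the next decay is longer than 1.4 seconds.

0.1409

The wait for the next event is exponential with rate λ = 1.4 per second.
P(T > 1.4) = e^(−λt) = e^(−1.4 × 1.4) = e^(−1.96) ≈ 0.1409.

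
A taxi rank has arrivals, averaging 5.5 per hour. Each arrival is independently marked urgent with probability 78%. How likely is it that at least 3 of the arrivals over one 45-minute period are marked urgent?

Thinning: the arrivals that are marked urgent themselves form a Poisson process with rate 0.78 × 5.5 = 4.29 per hour.
Over the interval, μ = 4.29 × 0.75 = 3.2175 (a 45-minute period = 0.75 hours).
P(N ≥ 3) = 1 − P(N ≤ 2) ≈ 0.6237.

0.6237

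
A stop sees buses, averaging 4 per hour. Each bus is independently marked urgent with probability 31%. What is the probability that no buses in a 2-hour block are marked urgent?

Thinning: the buses that are marked urgent themselves form a Poisson process with rate 0.31 × 4 = 1.24 per hour.
Over the interval, μ = 1.24 × 2 = 2.48 (a 2-hour block = 2 hours).
P(N = 0) = e^(−2.48) · 2.48^0/0! ≈ 0.0837.

0.0837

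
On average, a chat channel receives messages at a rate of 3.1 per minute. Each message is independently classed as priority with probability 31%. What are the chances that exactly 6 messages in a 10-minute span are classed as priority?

0.0734

Thinning: the messages that are classed as priority themselves form a Poisson process with rate 0.31 × 3.1 = 0.961 per minute.
Over the interval, μ = 0.961 × 10 = 9.61 (a 10-minute span = 10 minutes).
P(N = 6) = e^(−9.61) · 9.61^6/6! ≈ 0.0734.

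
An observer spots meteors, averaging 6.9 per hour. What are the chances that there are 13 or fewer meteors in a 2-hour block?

0.4858

Over the interval, μ = 6.9 × 2 = 13.8 (a 2-hour block = 2 hours).
P(N ≤ 13) = Σ_{j=0}^{13} e^(−μ) μ^j/j! ≈ 0.4858.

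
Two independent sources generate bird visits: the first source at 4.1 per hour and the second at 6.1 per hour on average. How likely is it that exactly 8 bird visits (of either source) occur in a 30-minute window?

0.0692

Independent Poisson processes superpose: combined rate λ = 4.1 + 6.1 = 10.2 per hour.
Over the interval, μ = 10.2 × 0.5 = 5.1 (a 30-minute window = 0.5 hours).
P(N = 8) = e^(−5.1) · 5.1^8/8! ≈ 0.0692.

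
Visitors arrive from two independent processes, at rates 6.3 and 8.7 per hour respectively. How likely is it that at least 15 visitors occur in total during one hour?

Independent Poisson processes superpose: combined rate λ = 6.3 + 8.7 = 15 per hour.
So μ = 15.
P(N ≥ 15) = 1 − P(N ≤ 14) ≈ 0.5343.

0.5343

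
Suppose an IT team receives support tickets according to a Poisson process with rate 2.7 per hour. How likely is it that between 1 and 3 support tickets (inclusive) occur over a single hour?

With mean μ = 2.7 per hour,
P(1 ≤ N ≤ 3) = Σ_{j=1}^{3} e^(−2.7) · 2.7^j/j! ≈ 0.6469.

0.6469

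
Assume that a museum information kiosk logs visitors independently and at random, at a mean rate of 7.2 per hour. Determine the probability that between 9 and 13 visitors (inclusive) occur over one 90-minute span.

0.5492

Over the interval, μ = 7.2 × 1.5 = 10.8 (a 90-minute span = 1.5 hours).
P(9 ≤ N ≤ 13) = Σ_{j=9}^{13} e^(−10.8) · 10.8^j/j! ≈ 0.5492.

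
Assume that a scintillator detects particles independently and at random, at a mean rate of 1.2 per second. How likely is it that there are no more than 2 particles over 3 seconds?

Over the interval, μ = 1.2 × 3 = 3.6 (3 seconds).
P(N ≤ 2) = Σ_{j=0}^{2} e^(−μ) μ^j/j! ≈ 0.3027.

0.3027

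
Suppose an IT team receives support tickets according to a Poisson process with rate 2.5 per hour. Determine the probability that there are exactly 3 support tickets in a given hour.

With mean μ = 2.5 per hour,
P(N = 3) = e^(−μ) μ^3/3! = e^(−2.5) · 2.5^3/6 ≈ 0.2138.

0.2138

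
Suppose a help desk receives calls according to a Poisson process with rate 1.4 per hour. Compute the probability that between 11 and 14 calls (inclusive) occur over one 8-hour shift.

0.4029

Over the interval, μ = 1.4 × 8 = 11.2 (an 8-hour shift = 8 hours).
P(11 ≤ N ≤ 14) = Σ_{j=11}^{14} e^(−11.2) · 11.2^j/j! ≈ 0.4029.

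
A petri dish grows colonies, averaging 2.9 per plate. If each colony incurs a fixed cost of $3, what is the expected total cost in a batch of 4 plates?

$34.8

E[N] = 2.9 × 4 = 11.6 (a batch of 4 plates = 4 plates); E[cost] = 11.6 × $3 = $34.8.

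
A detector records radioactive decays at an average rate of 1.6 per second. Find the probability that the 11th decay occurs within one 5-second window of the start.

Over the interval, μ = 1.6 × 5 = 8 (a 5-second window = 5 seconds).
The 11th arrival falls in the interval iff at least 11 events occur there: P(S_11 ≤ t) = P(N ≥ 11) = 1 − P(N ≤ 10) ≈ 0.1841.

0.1841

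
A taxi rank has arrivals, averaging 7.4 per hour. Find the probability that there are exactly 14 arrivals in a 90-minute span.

0.0747

Over the interval, μ = 7.4 × 1.5 = 11.1 (a 90-minute span = 1.5 hours).
P(N = 14) = e^(−μ) μ^14/14! = e^(−11.1) · 11.1^14/87178291200 ≈ 0.0747.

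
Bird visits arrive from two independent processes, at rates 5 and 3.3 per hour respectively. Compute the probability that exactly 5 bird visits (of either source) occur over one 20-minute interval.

Independent Poisson processes superpose: combined rate λ = 5 + 3.3 = 8.3 per hour.
Over the interval, μ = 8.3 × 1/3 ≈ 2.76667 (a 20-minute interval = 1/3 hours).
P(N = 5) = e^(−2.76667) · 2.76667^5/5! ≈ 0.0849.

0.0849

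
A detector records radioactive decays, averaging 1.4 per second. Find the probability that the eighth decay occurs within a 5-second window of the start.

0.4013

Over the interval, μ = 1.4 × 5 = 7 (a 5-second window = 5 seconds).
The eighth arrival falls in the interval iff at least 8 events occur there: P(S_8 ≤ t) = P(N ≥ 8) = 1 − P(N ≤ 7) ≈ 0.4013.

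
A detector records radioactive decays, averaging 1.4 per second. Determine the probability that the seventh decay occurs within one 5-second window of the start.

Over the interval, μ = 1.4 × 5 = 7 (a 5-second window = 5 seconds).
The seventh arrival falls in the interval iff at least 7 events occur there: P(S_7 ≤ t) = P(N ≥ 7) = 1 − P(N ≤ 6) ≈ 0.5503.

0.5503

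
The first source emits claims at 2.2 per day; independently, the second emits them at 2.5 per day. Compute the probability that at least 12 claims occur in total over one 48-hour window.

Independent Poisson processes superpose: combined rate λ = 2.2 + 2.5 = 4.7 per day.
Over the interval, μ = 4.7 × 2 = 9.4 (a 48-hour window = 2 days).
P(N ≥ 12) = 1 − P(N ≤ 11) ≈ 0.2374.

0.2374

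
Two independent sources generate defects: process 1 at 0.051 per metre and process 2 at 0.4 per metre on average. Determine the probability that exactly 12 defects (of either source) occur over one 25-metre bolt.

Independent Poisson processes superpose: combined rate λ = 0.051 + 0.4 = 0.451 per metre.
Over the interval, μ = 0.451 × 25 = 11.275 (a 25-metre bolt = 25 metres).
P(N = 12) = e^(−11.275) · 11.275^12/12! ≈ 0.1118.

0.1118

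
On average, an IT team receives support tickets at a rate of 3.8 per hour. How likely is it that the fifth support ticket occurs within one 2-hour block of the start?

Over the interval, μ = 3.8 × 2 = 7.6 (a 2-hour block = 2 hours).
The fifth arrival falls in the interval iff at least 5 events occur there: P(S_5 ≤ t) = P(N ≥ 5) = 1 − P(N ≤ 4) ≈ 0.8751.

0.8751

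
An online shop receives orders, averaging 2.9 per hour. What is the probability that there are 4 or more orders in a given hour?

0.3304

With mean μ = 2.9 per hour,
P(N ≥ 4) = 1 − P(N ≤ 3) = 1 − Σ_{j=0}^{3} e^(−μ) μ^j/j! ≈ 0.3304.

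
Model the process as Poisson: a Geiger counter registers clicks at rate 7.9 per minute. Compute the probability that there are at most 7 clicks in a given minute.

0.4670

With mean μ = 7.9 per minute,
P(N ≤ 7) = Σ_{j=0}^{7} e^(−μ) μ^j/j! ≈ 0.4670.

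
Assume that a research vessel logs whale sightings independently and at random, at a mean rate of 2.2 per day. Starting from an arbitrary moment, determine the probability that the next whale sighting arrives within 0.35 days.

0.5370

Inter-arrival times are exponential with rate λ = 2.2 per day.
P(T ≤ 0.35) = 1 − e^(−λt) = 1 − e^(−2.2 × 0.35) = 1 − e^(−0.77) ≈ 0.5370.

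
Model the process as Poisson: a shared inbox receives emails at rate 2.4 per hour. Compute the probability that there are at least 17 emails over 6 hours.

Over the interval, μ = 2.4 × 6 = 14.4 (6 hours).
P(N ≥ 17) = 1 − P(N ≤ 16) = 1 − Σ_{j=0}^{16} e^(−μ) μ^j/j! ≈ 0.2796.

0.2796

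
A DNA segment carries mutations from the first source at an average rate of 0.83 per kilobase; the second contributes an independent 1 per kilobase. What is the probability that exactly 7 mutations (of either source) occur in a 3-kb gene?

Independent Poisson processes superpose: combined rate λ = 0.83 + 1 = 1.83 per kilobase.
Over the interval, μ = 1.83 × 3 = 5.49 (a 3-kb gene = 3 kilobases).
P(N = 7) = e^(−5.49) · 5.49^7/7! ≈ 0.1231.

0.1231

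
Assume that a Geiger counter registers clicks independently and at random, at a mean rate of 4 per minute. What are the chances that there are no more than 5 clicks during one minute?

0.7851

With mean μ = 4 per minute,
P(N ≤ 5) = Σ_{j=0}^{5} e^(−μ) μ^j/j! ≈ 0.7851.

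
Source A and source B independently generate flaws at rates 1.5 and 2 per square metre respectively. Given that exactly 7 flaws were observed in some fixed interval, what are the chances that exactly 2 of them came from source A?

0.2350

Given the total, each event is independently from source A with probability p = λ_A/(λ_A+λ_B) = 1.5/3.5 ≈ 0.4286.
So K ~ Binomial(7, 1.5/3.5): P(K = 2) = C(7,2) · (1.5/3.5)^2 · (2/3.5)^5 ≈ 0.2350.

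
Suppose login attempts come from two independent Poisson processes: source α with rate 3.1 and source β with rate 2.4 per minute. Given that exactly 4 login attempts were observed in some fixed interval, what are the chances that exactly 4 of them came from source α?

0.1009

Given the total, each event is independently from source α with probability p = λ_α/(λ_α+λ_β) = 3.1/5.5 ≈ 0.5636.
So K ~ Binomial(4, 3.1/5.5): P(K = 4) = C(4,4) · (3.1/5.5)^4 · (2.4/5.5)^0 ≈ 0.1009.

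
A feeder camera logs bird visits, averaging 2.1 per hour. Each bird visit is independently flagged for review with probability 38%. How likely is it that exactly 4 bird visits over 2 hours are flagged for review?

Thinning: the bird visits that are flagged for review themselves form a Poisson process with rate 0.38 × 2.1 = 0.798 per hour.
Over the interval, μ = 0.798 × 2 = 1.596 (2 hours).
P(N = 4) = e^(−1.596) · 1.596^4/4! ≈ 0.0548.

0.0548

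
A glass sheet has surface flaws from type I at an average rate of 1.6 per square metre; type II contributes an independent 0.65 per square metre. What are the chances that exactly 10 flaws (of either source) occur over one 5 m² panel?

Independent Poisson processes superpose: combined rate λ = 1.6 + 0.65 = 2.25 per square metre.
Over the interval, μ = 2.25 × 5 = 11.25 (a 5 m² panel = 5 square metres).
P(N = 10) = e^(−11.25) · 11.25^10/10! ≈ 0.1164.

0.1164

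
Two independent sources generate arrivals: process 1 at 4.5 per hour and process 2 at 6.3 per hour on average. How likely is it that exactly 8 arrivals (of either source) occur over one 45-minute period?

Independent Poisson processes superpose: combined rate λ = 4.5 + 6.3 = 10.8 per hour.
Over the interval, μ = 10.8 × 0.75 = 8.1 (a 45-minute period = 0.75 hours).
P(N = 8) = e^(−8.1) · 8.1^8/8! ≈ 0.1395.

0.1395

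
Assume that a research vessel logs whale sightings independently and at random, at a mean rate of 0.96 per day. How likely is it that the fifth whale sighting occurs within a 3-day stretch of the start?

0.1650

Over the interval, μ = 0.96 × 3 = 2.88 (a 3-day stretch = 3 days).
The fifth arrival falls in the interval iff at least 5 events occur there: P(S_5 ≤ t) = P(N ≥ 5) = 1 − P(N ≤ 4) ≈ 0.1650.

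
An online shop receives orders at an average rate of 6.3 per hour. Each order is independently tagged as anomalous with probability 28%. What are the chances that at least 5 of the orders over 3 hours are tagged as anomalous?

Thinning: the orders that are tagged as anomalous themselves form a Poisson process with rate 0.28 × 6.3 = 1.764 per hour.
Over the interval, μ = 1.764 × 3 = 5.292 (3 hours).
P(N ≥ 5) = 1 − P(N ≤ 4) ≈ 0.6092.

0.6092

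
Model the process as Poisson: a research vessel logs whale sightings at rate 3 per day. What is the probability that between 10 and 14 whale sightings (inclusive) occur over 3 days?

0.3711

Over the interval, μ = 3 × 3 = 9 (3 days).
P(10 ≤ N ≤ 14) = Σ_{j=10}^{14} e^(−9) · 9^j/j! ≈ 0.3711.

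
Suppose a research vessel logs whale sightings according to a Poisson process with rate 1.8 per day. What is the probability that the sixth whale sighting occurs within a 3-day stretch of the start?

Over the interval, μ = 1.8 × 3 = 5.4 (a 3-day stretch = 3 days).
The sixth arrival falls in the interval iff at least 6 events occur there: P(S_6 ≤ t) = P(N ≥ 6) = 1 − P(N ≤ 5) ≈ 0.4539.

0.4539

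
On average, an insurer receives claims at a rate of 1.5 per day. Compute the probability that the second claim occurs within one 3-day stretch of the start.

0.9389

Over the interval, μ = 1.5 × 3 = 4.5 (a 3-day stretch = 3 days).
The second arrival falls in the interval iff at least 2 events occur there: P(S_2 ≤ t) = P(N ≥ 2) = 1 − P(N ≤ 1) ≈ 0.9389.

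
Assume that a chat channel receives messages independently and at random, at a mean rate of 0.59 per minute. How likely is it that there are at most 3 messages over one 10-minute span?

0.1604

Over the interval, μ = 0.59 × 10 = 5.9 (a 10-minute span = 10 minutes).
P(N ≤ 3) = Σ_{j=0}^{3} e^(−μ) μ^j/j! ≈ 0.1604.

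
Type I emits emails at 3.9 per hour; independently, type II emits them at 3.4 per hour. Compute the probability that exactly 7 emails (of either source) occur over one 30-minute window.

Independent Poisson processes superpose: combined rate λ = 3.9 + 3.4 = 7.3 per hour.
Over the interval, μ = 7.3 × 0.5 = 3.65 (a 30-minute window = 0.5 hours).
P(N = 7) = e^(−3.65) · 3.65^7/7! ≈ 0.0445.

0.0445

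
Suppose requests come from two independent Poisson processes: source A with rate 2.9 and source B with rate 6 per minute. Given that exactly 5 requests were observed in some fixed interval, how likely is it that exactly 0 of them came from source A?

Given the total, each event is independently from source A with probability p = λ_A/(λ_A+λ_B) = 2.9/8.9 ≈ 0.3258.
So K ~ Binomial(5, 2.9/8.9): P(K = 0) = C(5,0) · (2.9/8.9)^0 · (6/8.9)^5 ≈ 0.1393.

0.1393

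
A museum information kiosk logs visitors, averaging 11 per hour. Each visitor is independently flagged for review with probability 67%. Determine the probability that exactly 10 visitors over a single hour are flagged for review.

0.0821

Thinning: the visitors that are flagged for review themselves form a Poisson process with rate 0.67 × 11 = 7.37 per hour.
So μ = 7.37.
P(N = 10) = e^(−7.37) · 7.37^10/10! ≈ 0.0821.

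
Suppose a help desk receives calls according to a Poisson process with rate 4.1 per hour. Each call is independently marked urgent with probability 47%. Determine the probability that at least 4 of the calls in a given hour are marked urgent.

0.1300

Thinning: the calls that are marked urgent themselves form a Poisson process with rate 0.47 × 4.1 = 1.927 per hour.
So μ = 1.927.
P(N ≥ 4) = 1 − P(N ≤ 3) ≈ 0.1300.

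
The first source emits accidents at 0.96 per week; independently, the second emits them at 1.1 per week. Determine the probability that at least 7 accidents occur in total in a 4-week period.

Independent Poisson processes superpose: combined rate λ = 0.96 + 1.1 = 2.06 per week.
Over the interval, μ = 2.06 × 4 = 8.24 (a 4-week period = 4 weeks).
P(N ≥ 7) = 1 − P(N ≤ 6) ≈ 0.7151.

0.7151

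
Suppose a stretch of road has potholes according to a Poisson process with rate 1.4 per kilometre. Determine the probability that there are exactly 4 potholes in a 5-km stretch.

Over the interval, μ = 1.4 × 5 = 7 (a 5-km stretch = 5 kilometres).
P(N = 4) = e^(−μ) μ^4/4! = e^(−7) · 7^4/24 ≈ 0.0912.

0.0912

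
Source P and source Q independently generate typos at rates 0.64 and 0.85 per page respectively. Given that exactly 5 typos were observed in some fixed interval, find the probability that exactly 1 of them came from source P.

0.2275

Given the total, each event is independently from source P with probability p = λ_P/(λ_P+λ_Q) = 0.64/1.49 ≈ 0.4295.
So K ~ Binomial(5, 0.64/1.49): P(K = 1) = C(5,1) · (0.64/1.49)^1 · (0.85/1.49)^4 ≈ 0.2275.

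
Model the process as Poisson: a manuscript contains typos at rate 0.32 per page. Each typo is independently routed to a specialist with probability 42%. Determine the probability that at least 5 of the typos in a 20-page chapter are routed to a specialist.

Thinning: the typos that are routed to a specialist themselves form a Poisson process with rate 0.42 × 0.32 = 0.1344 per page.
Over the interval, μ = 0.1344 × 20 = 2.688 (a 20-page chapter = 20 pages).
P(N ≥ 5) = 1 − P(N ≤ 4) ≈ 0.1353.

0.1353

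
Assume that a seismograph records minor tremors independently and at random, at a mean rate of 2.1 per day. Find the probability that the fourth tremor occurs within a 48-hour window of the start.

0.6046

Over the interval, μ = 2.1 × 2 = 4.2 (a 48-hour window = 2 days).
The fourth arrival falls in the interval iff at least 4 events occur there: P(S_4 ≤ t) = P(N ≥ 4) = 1 − P(N ≤ 3) ≈ 0.6046.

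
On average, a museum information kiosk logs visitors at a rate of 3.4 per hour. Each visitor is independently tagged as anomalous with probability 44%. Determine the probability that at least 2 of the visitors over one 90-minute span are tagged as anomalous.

0.6560

Thinning: the visitors that are tagged as anomalous themselves form a Poisson process with rate 0.44 × 3.4 = 1.496 per hour.
Over the interval, μ = 1.496 × 1.5 = 2.244 (a 90-minute span = 1.5 hours).
P(N ≥ 2) = 1 − P(N ≤ 1) ≈ 0.6560.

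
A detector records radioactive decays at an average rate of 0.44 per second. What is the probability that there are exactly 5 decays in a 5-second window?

0.0476

Over the interval, μ = 0.44 × 5 = 2.2 (a 5-second window = 5 seconds).
P(N = 5) = e^(−μ) μ^5/5! = e^(−2.2) · 2.2^5/120 ≈ 0.0476.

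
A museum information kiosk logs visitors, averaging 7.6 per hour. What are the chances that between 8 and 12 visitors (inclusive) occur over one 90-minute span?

0.5250

Over the interval, μ = 7.6 × 1.5 = 11.4 (a 90-minute span = 1.5 hours).
P(8 ≤ N ≤ 12) = Σ_{j=8}^{12} e^(−11.4) · 11.4^j/j! ≈ 0.5250.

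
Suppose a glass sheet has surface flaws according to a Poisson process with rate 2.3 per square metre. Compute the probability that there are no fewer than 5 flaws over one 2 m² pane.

Over the interval, μ = 2.3 × 2 = 4.6 (a 2 m² pane = 2 square metres).
P(N ≥ 5) = 1 − P(N ≤ 4) = 1 − Σ_{j=0}^{4} e^(−μ) μ^j/j! ≈ 0.4868.

0.4868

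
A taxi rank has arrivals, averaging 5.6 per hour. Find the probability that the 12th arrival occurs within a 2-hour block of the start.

Over the interval, μ = 5.6 × 2 = 11.2 (a 2-hour block = 2 hours).
The 12th arrival falls in the interval iff at least 12 events occur there: P(S_12 ≤ t) = P(N ≥ 12) = 1 − P(N ≤ 11) ≈ 0.4446.

0.4446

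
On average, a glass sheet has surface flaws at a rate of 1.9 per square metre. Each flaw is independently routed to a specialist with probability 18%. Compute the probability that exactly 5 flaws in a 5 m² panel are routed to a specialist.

Thinning: the flaws that are routed to a specialist themselves form a Poisson process with rate 0.18 × 1.9 = 0.342 per square metre.
Over the interval, μ = 0.342 × 5 = 1.71 (a 5 m² panel = 5 square metres).
P(N = 5) = e^(−1.71) · 1.71^5/5! ≈ 0.0220.

0.0220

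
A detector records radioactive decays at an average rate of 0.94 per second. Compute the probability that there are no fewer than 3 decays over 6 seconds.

Over the interval, μ = 0.94 × 6 = 5.64 (6 seconds).
P(N ≥ 3) = 1 − P(N ≤ 2) = 1 − Σ_{j=0}^{2} e^(−μ) μ^j/j! ≈ 0.9199.

0.9199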